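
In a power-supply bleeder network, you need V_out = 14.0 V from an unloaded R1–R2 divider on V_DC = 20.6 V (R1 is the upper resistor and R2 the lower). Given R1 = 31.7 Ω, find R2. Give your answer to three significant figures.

R2 ≈ 67.2 Ω

The divider ratio is R2/(R1+R2) = 14.0/20.6 = 0.6796.
Rearranging, R2 = R1·k/(1−k) = 31.7 × 2.121 = 67.24 Ω.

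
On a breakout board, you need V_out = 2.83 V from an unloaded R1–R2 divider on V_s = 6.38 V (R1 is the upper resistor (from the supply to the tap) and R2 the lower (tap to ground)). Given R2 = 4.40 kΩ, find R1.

The divider ratio is R2/(R1+R2) = 2.83/6.38 = 0.4436.
Rearranging, R1 = R2·(1−k)/k = 4.40 × 1.254 = 5.519 kΩ.

R1 ≈ 5.52 kΩ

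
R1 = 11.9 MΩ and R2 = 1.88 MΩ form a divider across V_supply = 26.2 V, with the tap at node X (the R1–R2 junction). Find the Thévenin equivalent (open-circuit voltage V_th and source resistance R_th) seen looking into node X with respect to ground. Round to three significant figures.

V_th ≈ 3.57 V, R_th ≈ 1.62 MΩ

Open-circuit (no load on X): V_th = V_supply · R2/(R1 + R2) = 26.2 × 1.88/(11.90 + 1.88) = 3.574 V.
Zeroing V_supply shorts the top of R1 to ground, so R_th = R1 ‖ R2 = 1.624 MΩ.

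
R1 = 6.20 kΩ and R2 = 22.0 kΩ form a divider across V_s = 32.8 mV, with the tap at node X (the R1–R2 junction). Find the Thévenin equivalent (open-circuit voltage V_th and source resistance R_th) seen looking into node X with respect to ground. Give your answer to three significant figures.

V_th ≈ 25.6 mV, R_th ≈ 4.84 kΩ

With X open, the divider is unloaded: V_th = 32.8 × 22.0/28.20 = 25.59 mV.
Zeroing V_s shorts the top of R1 to ground, so R_th = R1 ‖ R2 = 4.837 kΩ.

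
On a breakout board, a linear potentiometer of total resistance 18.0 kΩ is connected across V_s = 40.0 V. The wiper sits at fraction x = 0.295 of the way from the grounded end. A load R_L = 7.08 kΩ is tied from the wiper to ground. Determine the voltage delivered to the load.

The pot divides into 12.69 kΩ above the wiper and 5.310 kΩ below.
Lower segment in parallel with the load: 5.310 ‖ 7.08 = 3.034 kΩ.
Loaded-divider output: V_out = 40.0 × 0.1930 = 7.719 V.
(Unloaded: V_out = x·V_s = 11.8 V.)

V_out ≈ 7.72 V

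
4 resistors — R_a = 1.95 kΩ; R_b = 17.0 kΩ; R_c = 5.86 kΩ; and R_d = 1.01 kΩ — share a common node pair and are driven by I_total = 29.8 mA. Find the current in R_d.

I ≈ 17.0 mA

Conductances: ΣG = 1/1.95 + 1/17.0 + 1/5.86 + 1/1.01 = 1.732 (1/kΩ).
By the current-divider rule, I = I_total · G_k/ΣG = 29.8 × 0.5715 = 17.03 mA.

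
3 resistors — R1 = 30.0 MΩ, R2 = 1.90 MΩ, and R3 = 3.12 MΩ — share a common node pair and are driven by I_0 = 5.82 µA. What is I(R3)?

I ≈ 2.12 µA

Total conductance ΣG = 1/30.0 + 1/1.90 + 1/3.12 = 0.8802 (units of 1/MΩ).
Current divider: I(R3) = I_0 · G_k/ΣG = 5.82 × (0.3205/0.8802) = 5.82 × 0.3642 = 2.119 µA.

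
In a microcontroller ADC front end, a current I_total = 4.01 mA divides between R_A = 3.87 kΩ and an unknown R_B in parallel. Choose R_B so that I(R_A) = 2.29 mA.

R_B ≈ 5.15 kΩ

In a two-way split, I_A/I_total = R_B/(R_A + R_B).
With f = 0.5711, R_B = R_A · f/(1−f) = 3.87 × 1.331 = 5.153 kΩ.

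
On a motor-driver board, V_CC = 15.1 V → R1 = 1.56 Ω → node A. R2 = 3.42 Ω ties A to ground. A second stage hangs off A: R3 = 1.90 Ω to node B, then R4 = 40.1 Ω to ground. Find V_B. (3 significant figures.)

Looking into the second stage from A: R3 + R4 = 42.00 Ω appears in parallel with R2.
Effective lower resistance at A: R2 ‖ 42.00 = 3.162 Ω.
So V_A = 15.1 × 0.6697 = 10.11 V.
Then the unloaded second divider: V_B = V_A × R4/(R3+R4) = 10.11 × 0.9548 = 9.655 V.

V_B ≈ 9.65 V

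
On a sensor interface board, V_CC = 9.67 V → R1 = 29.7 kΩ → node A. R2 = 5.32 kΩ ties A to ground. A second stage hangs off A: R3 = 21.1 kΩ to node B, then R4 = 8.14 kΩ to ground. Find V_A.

Looking into the second stage from A: R3 + R4 = 29.24 kΩ appears in parallel with R2.
R2 ‖ (R3+R4) = 4.501 kΩ.
So V_A = 9.67 × 0.1316 = 1.273 V.

V_A ≈ 1.27 V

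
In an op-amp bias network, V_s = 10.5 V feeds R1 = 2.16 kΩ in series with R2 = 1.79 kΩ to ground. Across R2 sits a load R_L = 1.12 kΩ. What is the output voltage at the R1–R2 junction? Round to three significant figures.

First combine the lower leg with the load: R2 ‖ R_L = 0.6889 kΩ.
Now apply the divider: V_out = 10.5 × 0.2418 = 2.539 V.

V_out ≈ 2.54 V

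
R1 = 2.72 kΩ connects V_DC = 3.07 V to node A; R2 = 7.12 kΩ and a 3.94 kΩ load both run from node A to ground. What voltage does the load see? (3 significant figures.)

V_out ≈ 1.48 V

First combine the lower leg with the load: R2 ‖ R_L = 2.536 kΩ.
Voltage divider with the loaded lower leg: V_out = 3.07 × 2.536/(2.72 + 2.536) = 3.07 × 0.4825 = 1.481 V.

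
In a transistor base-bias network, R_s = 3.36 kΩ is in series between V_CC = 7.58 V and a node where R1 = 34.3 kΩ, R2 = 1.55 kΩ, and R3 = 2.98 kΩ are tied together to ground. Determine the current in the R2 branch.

Equivalent of the parallel group: R_p = 0.9902 kΩ.
V_A = 7.58 × 0.9902/4.350 = 1.725 V.
I(R2) = V_A / R2 = 1.725/1.55 = 1.113 mA.
(Check via current divider: I_total = 1.742 mA; share G_k/ΣG = 0.6388 → same result.)

I ≈ 1.11 mA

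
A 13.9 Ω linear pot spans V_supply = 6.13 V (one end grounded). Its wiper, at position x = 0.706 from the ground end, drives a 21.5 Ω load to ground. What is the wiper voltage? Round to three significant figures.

V_out ≈ 3.82 V

The pot divides into 4.087 Ω above the wiper and 9.813 Ω below.
Lower segment in parallel with the load: 9.813 ‖ 21.5 = 6.738 Ω.
V_out = 6.13 × 6.738/(4.087 + 6.738) = 3.816 V.
(Unloaded: V_out = x·V_supply = 4.33 V.)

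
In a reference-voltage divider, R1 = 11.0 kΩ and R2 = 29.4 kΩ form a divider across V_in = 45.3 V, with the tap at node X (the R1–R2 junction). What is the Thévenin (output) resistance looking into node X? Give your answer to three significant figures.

R_th ≈ 8.00 kΩ

Zeroing V_in shorts the top of R1 to ground, so R_th = R1 ‖ R2 = 8.005 kΩ.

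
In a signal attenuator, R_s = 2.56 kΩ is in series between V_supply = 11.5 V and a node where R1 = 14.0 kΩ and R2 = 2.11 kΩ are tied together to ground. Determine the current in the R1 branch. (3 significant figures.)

I ≈ 0.343 mA

Combine the parallel branches: R_p = (1/14.0 + 1/2.11)⁻¹ = 1.834 kΩ.
V_A by voltage divider: V_A = 11.5 × 1.834/(2.56 + 1.834) = 4.799 V.
I(R1) = V_A / R1 = 4.799/14.0 = 0.3428 mA.
(Equivalently: I_total = 2.617 mA, then current-divider fraction G_k/ΣG = 0.1310.)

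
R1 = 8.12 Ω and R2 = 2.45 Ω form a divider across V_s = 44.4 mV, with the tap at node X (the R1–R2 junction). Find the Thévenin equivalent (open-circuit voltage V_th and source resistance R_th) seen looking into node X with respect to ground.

V_th is the unloaded tap voltage: V_s · R2/(R1+R2) = 44.4 × 0.2318 = 10.29 mV.
Looking into X with the source shorted: R_th = R1·R2/(R1+R2) = 8.120 × 2.45/10.57 = 1.882 Ω.

V_th ≈ 10.3 mV, R_th ≈ 1.88 Ω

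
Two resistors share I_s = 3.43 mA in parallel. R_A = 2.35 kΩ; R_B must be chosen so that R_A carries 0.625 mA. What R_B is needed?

R_B ≈ 0.524 kΩ

The fraction through R_A equals R_B/(R_A+R_B).
With f = 0.1822, R_B = R_A · f/(1−f) = 2.35 × 0.2228 = 0.5236 kΩ.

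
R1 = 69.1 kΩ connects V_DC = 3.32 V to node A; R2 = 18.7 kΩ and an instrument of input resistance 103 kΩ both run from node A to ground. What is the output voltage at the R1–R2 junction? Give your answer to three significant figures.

First combine the lower leg with the load: R2 ‖ R_L = 15.83 kΩ.
Then V_out = V_DC · R2'/(R1 + R2') = 3.32 × 15.83/84.93 = 0.6187 V.
(Unloaded it would be 0.707 V; the load pulls it down.)

V_out ≈ 0.619 V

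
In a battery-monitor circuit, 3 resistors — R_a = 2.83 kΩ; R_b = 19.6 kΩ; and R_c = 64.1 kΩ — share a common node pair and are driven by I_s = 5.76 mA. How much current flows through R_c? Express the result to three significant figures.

Conductances: ΣG = 1/2.83 + 1/19.6 + 1/64.1 = 0.4200 (1/kΩ).
R_c takes the fraction G_k/ΣG = 0.01560/0.4200 = 0.03715, so I = 5.76 × 0.03715 = 0.2140 mA.

I ≈ 0.214 mA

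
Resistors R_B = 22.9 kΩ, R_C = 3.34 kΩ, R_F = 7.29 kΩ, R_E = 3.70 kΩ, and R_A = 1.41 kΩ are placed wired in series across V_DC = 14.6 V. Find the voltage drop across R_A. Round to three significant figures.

V ≈ 0.533 V

Series total: ΣR = 22.9 + 3.34 + 7.29 + 3.70 + 1.41 = 38.64 kΩ.
V = V_DC · R/ΣR = 14.6 × 0.03649 = 0.5328 V.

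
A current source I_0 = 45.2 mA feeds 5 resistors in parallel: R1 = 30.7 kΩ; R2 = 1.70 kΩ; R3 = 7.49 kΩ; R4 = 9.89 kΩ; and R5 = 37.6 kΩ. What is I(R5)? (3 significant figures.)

I ≈ 1.36 mA

ΣG = 1/30.7 + 1/1.70 + 1/7.49 + 1/9.89 + 1/37.6 = 0.8820.
R5 takes the fraction G_k/ΣG = 0.02660/0.8820 = 0.03015, so I = 45.2 × 0.03015 = 1.363 mA.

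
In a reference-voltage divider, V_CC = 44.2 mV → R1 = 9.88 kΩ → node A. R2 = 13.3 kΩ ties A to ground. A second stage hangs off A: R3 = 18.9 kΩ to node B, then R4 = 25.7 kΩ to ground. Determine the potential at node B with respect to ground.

V_B ≈ 13.0 mV

The second stage (R3 + R4 = 44.60 kΩ) loads node A in parallel with R2.
R2 ‖ (R3+R4) = 10.24 kΩ.
So V_A = 44.2 × 0.5091 = 22.50 mV.
Then the unloaded second divider: V_B = V_A × R4/(R3+R4) = 22.50 × 0.5762 = 12.97 mV.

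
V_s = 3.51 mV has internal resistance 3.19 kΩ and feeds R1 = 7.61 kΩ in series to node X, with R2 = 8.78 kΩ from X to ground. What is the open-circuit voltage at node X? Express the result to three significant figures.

R1' = 3.19 + 7.61 = 10.80 kΩ (source resistance + R1).
With X open, the divider is unloaded: V_th = 3.51 × 8.78/19.58 = 1.574 mV.

V_th ≈ 1.57 mV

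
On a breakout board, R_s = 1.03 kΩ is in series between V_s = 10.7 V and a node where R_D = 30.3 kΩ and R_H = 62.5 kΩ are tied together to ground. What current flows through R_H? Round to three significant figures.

Combine the parallel branches: R_p = (1/30.3 + 1/62.5)⁻¹ = 20.41 kΩ.
V_A = 10.7 × 20.41/21.44 = 10.19 V.
I(R_H) = V_A / R_H = 10.19/62.5 = 0.1630 mA.

I ≈ 0.163 mA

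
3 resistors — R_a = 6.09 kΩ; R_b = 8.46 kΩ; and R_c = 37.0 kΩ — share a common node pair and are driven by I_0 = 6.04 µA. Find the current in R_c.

I ≈ 0.528 µA

Conductances: ΣG = 1/6.09 + 1/8.46 + 1/37.0 = 0.3094 (1/kΩ).
Current divider: I(R_c) = I_0 · G_k/ΣG = 6.04 × (0.02703/0.3094) = 6.04 × 0.08734 = 0.5276 µA.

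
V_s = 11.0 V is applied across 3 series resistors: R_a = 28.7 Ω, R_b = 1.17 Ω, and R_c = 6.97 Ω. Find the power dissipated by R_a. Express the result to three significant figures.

P ≈ 2.56 W

Series current I = V_s/ΣR = 11.0/36.84 = 0.2986 A.
P = I²R = 0.08916 × 28.7 = 2.559 W.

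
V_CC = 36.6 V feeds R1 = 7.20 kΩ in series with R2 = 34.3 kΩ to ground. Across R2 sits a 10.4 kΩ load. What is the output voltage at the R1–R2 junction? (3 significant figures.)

V_out ≈ 19.2 V

R2 ‖ R_L = (34.3 × 10.4)/(34.3 + 10.4) = 7.980 kΩ.
Voltage divider with the loaded lower leg: V_out = 36.6 × 7.980/(7.20 + 7.980) = 36.6 × 0.5257 = 19.24 V.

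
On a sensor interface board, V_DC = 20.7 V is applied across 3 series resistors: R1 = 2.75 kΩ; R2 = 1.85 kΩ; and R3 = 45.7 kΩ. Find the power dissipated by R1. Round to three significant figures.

The common current is I = 20.7/50.30 = 0.4115 mA.
P(R1) = I²·R1 = (0.4115)² × 2.75 = 0.4657 mW.

P ≈ 0.466 mW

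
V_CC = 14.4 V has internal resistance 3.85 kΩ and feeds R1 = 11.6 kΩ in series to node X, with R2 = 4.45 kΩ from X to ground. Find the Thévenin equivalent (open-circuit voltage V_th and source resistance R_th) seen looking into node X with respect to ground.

V_th ≈ 3.22 V, R_th ≈ 3.45 kΩ

R1' = 3.85 + 11.6 = 15.45 kΩ (source resistance + R1).
V_th is the unloaded tap voltage: V_CC · R2/(R1'+R2) = 14.4 × 0.2236 = 3.220 V.
With V_CC suppressed (replaced by a short), R_th = R1' ‖ R2 = (15.45 × 4.45)/(15.45 + 4.45) = 3.455 kΩ.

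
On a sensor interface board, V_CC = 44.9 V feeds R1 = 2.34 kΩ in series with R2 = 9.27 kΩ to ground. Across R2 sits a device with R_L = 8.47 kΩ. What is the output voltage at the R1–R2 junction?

V_out ≈ 29.4 V

First combine the lower leg with the load: R2 ‖ R_L = 4.426 kΩ.
Now apply the divider: V_out = 44.9 × 0.6542 = 29.37 V.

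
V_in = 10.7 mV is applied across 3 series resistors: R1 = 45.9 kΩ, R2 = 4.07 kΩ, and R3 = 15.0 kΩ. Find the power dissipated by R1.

Series current I = V_in/ΣR = 10.7/64.97 = 0.1647 µA.
P = I²R = 0.02712 × 45.9 = 1.245 nW.

P ≈ 1.24 nW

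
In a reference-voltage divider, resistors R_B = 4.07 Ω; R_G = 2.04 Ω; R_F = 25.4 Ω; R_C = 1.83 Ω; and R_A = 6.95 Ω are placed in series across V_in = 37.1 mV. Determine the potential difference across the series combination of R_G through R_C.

Total series resistance ΣR = 4.07 + 2.04 + 25.4 + 1.83 + 6.95 = 40.29 Ω.
R_{R_G..R_C} = 2.04 + 25.4 + 1.83 = 29.27 Ω.
V = V_in · R/ΣR = 37.1 × 0.7265 = 26.95 mV.

V ≈ 27.0 mV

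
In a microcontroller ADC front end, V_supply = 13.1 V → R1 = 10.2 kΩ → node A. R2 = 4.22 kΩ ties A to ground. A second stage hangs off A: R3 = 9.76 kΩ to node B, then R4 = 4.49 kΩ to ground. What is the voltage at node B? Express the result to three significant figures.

V_B ≈ 0.999 V

Looking into the second stage from A: R3 + R4 = 14.25 kΩ appears in parallel with R2.
R2 ‖ (R3+R4) = 3.256 kΩ.
V_A = 13.1 × 3.256/(10.2 + 3.256) = 3.170 V.
Then the unloaded second divider: V_B = V_A × R4/(R3+R4) = 3.170 × 0.3151 = 0.9987 V.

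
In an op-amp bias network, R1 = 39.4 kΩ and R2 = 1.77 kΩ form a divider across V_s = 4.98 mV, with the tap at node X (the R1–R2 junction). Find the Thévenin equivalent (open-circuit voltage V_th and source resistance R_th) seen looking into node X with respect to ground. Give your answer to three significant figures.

V_th ≈ 0.214 mV, R_th ≈ 1.69 kΩ

Open-circuit (no load on X): V_th = V_s · R2/(R1 + R2) = 4.98 × 1.77/(39.40 + 1.77) = 0.2141 mV.
Zeroing V_s shorts the top of R1 to ground, so R_th = R1 ‖ R2 = 1.694 kΩ.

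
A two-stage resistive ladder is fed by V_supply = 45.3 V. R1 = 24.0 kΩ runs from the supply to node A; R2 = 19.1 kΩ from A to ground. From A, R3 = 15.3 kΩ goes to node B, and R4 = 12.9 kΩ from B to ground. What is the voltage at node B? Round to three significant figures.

V_B ≈ 6.67 V

The second stage (R3 + R4 = 28.20 kΩ) loads node A in parallel with R2.
R2 ‖ (R3+R4) = 11.39 kΩ.
First divider: V_A = V_supply · 11.39/(24.0 + 11.39) = 14.58 V.
V_B = V_A × 0.4574 = 6.668 V.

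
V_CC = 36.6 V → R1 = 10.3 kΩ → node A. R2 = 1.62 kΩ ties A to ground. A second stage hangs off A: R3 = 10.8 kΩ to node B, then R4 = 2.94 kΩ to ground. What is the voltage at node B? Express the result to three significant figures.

V_B ≈ 0.966 V

Looking into the second stage from A: R3 + R4 = 13.74 kΩ appears in parallel with R2.
Effective lower resistance at A: R2 ‖ 13.74 = 1.449 kΩ.
V_A = 36.6 × 1.449/(10.3 + 1.449) = 4.514 V.
Stage 2 is unloaded, so V_B = V_A · R4/(R3+R4) = 4.514 × 2.94/13.74 = 0.9659 V.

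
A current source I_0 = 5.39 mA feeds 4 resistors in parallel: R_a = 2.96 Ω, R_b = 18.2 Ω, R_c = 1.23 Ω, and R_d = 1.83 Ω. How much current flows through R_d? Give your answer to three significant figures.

ΣG = 1/2.96 + 1/18.2 + 1/1.23 + 1/1.83 = 1.752.
By the current-divider rule, I = I_0 · G_k/ΣG = 5.39 × 0.3119 = 1.681 mA.

I ≈ 1.68 mA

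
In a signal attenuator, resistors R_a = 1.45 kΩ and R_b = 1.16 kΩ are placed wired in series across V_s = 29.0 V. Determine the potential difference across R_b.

V ≈ 12.9 V

Series total: ΣR = 1.45 + 1.16 = 2.610 kΩ.
Voltage divider: V = V_s · (1.160 / 2.610) = 29.0 × 0.4444 = 12.89 V.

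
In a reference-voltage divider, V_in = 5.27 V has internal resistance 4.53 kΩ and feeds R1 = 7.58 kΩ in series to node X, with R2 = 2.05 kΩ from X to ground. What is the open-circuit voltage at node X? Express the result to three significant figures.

V_th ≈ 0.763 V

R1' = 4.53 + 7.58 = 12.11 kΩ (source resistance + R1).
V_th is the unloaded tap voltage: V_in · R2/(R1'+R2) = 5.27 × 0.1448 = 0.7630 V.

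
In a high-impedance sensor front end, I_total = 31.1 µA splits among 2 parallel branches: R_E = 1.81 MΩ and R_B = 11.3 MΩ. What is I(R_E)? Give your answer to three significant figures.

I ≈ 26.8 µA

For two parallel branches, I_k = I_total · (other R)/(sum of R).
So I = 31.1 × 11.3/13.11 = 26.81 µA.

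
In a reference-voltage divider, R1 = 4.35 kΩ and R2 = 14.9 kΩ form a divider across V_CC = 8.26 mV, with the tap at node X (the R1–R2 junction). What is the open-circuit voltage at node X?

V_th ≈ 6.39 mV

Open-circuit (no load on X): V_th = V_CC · R2/(R1 + R2) = 8.26 × 14.9/(4.350 + 14.9) = 6.393 mV.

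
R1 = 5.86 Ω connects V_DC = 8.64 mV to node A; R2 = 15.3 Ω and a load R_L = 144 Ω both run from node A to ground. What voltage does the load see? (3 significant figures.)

R2 ‖ R_L = (15.3 × 144)/(15.3 + 144) = 13.83 Ω.
Now apply the divider: V_out = 8.64 × 0.7024 = 6.069 mV.
(Unloaded it would be 6.25 mV; the load pulls it down.)

V_out ≈ 6.07 mV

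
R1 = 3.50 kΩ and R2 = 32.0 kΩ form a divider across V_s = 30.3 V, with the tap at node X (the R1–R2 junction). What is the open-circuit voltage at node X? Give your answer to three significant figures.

Open-circuit (no load on X): V_th = V_s · R2/(R1 + R2) = 30.3 × 32.0/(3.500 + 32.0) = 27.31 V.

V_th ≈ 27.3 V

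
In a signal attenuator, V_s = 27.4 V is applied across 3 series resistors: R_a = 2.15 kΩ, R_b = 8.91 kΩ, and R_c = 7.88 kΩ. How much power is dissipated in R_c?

P ≈ 16.5 mW

Series current I = V_s/ΣR = 27.4/18.94 = 1.447 mA.
V(R_c) = I·R = 11.40 V; P = V·I = 11.40 × 1.447 = 16.49 mW.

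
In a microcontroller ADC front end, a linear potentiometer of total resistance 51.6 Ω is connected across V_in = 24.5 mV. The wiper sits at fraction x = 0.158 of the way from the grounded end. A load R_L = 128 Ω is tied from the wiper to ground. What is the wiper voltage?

V_out ≈ 3.67 mV

The pot divides into 43.45 Ω above the wiper and 8.153 Ω below.
R_L loads the lower segment: effective lower R = 7.665 Ω.
Then V_out = V_in · 7.665/(43.45 + 7.665) = 3.674 mV.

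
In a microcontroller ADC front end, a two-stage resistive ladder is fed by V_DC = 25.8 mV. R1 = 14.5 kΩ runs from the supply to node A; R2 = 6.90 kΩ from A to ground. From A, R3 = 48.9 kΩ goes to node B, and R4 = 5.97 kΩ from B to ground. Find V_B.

Looking into the second stage from A: R3 + R4 = 54.87 kΩ appears in parallel with R2.
Effective lower resistance at A: R2 ‖ 54.87 = 6.129 kΩ.
So V_A = 25.8 × 0.2971 = 7.666 mV.
Then the unloaded second divider: V_B = V_A × R4/(R3+R4) = 7.666 × 0.1088 = 0.8340 mV.

V_B ≈ 0.834 mV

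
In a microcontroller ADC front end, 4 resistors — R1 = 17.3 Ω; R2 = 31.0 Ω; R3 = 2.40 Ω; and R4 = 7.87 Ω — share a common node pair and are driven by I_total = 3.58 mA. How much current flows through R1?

I ≈ 0.327 mA

Total conductance ΣG = 1/17.3 + 1/31.0 + 1/2.40 + 1/7.87 = 0.6338 (units of 1/Ω).
By the current-divider rule, I = I_total · G_k/ΣG = 3.58 × 0.09120 = 0.3265 mA.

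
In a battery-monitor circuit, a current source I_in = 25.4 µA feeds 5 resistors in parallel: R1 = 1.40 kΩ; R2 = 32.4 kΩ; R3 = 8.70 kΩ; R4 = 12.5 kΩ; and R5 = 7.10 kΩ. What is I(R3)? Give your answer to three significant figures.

I ≈ 2.70 µA

ΣG = 1/1.40 + 1/32.4 + 1/8.70 + 1/12.5 + 1/7.10 = 1.081.
By the current-divider rule, I = I_in · G_k/ΣG = 25.4 × 0.1063 = 2.701 µA.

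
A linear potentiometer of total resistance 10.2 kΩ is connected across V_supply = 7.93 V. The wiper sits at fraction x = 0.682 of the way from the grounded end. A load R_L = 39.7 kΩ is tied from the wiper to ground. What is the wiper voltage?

V_out ≈ 5.12 V

Lower segment x·R_p = 6.956 kΩ; upper segment (1−x)·R_p = 3.244 kΩ.
(x·R_p) ‖ R_L = 5.919 kΩ.
Then V_out = V_supply · 5.919/(3.244 + 5.919) = 5.123 V.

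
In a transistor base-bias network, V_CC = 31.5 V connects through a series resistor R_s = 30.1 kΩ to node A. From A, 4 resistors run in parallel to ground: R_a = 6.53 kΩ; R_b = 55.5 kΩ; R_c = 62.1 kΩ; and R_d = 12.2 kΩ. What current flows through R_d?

I ≈ 0.284 mA

Equivalent of the parallel group: R_p = 3.714 kΩ.
V_A by voltage divider: V_A = 31.5 × 3.714/(30.1 + 3.714) = 3.460 V.
I(R_d) = V_A / R_d = 3.460/12.2 = 0.2836 mA.
(Check via current divider: I_total = 0.9316 mA; share G_k/ΣG = 0.3045 → same result.)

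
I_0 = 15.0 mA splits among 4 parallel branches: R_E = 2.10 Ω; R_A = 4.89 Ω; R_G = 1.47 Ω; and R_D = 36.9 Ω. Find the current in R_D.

ΣG = 1/2.10 + 1/4.89 + 1/1.47 + 1/36.9 = 1.388.
Current divider: I(R_D) = I_0 · G_k/ΣG = 15.0 × (0.02710/1.388) = 15.0 × 0.01952 = 0.2929 mA.

I ≈ 0.293 mA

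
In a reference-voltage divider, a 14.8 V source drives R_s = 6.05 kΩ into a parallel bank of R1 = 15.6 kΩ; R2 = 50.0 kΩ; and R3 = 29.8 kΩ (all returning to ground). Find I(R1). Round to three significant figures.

Combine the parallel branches: R_p = (1/15.6 + 1/50.0 + 1/29.8)⁻¹ = 8.499 kΩ.
Node voltage V_A = V_s · R_p/(R_s + R_p) = 14.8 × 0.5842 = 8.646 V.
Branch current I = V_A/R1 = 8.646/15.6 = 0.5542 mA.
(Check via current divider: I_total = 1.017 mA; share G_k/ΣG = 0.5448 → same result.)

I ≈ 0.554 mA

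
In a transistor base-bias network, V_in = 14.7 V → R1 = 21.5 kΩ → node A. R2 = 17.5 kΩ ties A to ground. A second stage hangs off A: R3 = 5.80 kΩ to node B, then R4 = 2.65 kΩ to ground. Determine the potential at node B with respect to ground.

The second stage (R3 + R4 = 8.450 kΩ) loads node A in parallel with R2.
R2 ‖ (R3+R4) = 5.698 kΩ.
V_A = 14.7 × 5.698/(21.5 + 5.698) = 3.080 V.
Stage 2 is unloaded, so V_B = V_A · R4/(R3+R4) = 3.080 × 2.65/8.450 = 0.9659 V.

V_B ≈ 0.966 V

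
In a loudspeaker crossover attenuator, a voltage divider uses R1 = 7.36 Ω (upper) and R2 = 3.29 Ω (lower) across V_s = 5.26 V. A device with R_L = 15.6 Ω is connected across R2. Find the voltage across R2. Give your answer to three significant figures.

The load sits in parallel with R2, giving an effective lower resistance R2' = R2·R_L/(R2+R_L) = 2.717 Ω.
Now apply the divider: V_out = 5.26 × 0.2696 = 1.418 V.

V_out ≈ 1.42 V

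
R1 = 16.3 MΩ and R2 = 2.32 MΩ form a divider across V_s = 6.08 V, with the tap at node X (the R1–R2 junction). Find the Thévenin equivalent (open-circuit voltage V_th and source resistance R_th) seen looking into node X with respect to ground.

Open-circuit (no load on X): V_th = V_s · R2/(R1 + R2) = 6.08 × 2.32/(16.30 + 2.32) = 0.7576 V.
Zeroing V_s shorts the top of R1 to ground, so R_th = R1 ‖ R2 = 2.031 MΩ.

V_th ≈ 0.758 V, R_th ≈ 2.03 MΩ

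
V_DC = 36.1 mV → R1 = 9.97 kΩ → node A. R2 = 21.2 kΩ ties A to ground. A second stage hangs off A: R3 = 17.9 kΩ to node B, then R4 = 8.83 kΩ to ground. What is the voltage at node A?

V_A ≈ 19.6 mV

Node A sees R2 in parallel with the series input of stage 2, R3 + R4 = 26.73 kΩ.
R2 ‖ (R3+R4) = 11.82 kΩ.
So V_A = 36.1 × 0.5425 = 19.58 mV.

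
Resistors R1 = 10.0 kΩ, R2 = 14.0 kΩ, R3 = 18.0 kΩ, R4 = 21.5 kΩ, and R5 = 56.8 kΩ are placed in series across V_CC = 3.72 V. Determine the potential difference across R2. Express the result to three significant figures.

V ≈ 0.433 V

Series total: ΣR = 10.0 + 14.0 + 18.0 + 21.5 + 56.8 = 120.3 kΩ.
Voltage divider: V = V_CC · (14.00 / 120.3) = 3.72 × 0.1164 = 0.4329 V.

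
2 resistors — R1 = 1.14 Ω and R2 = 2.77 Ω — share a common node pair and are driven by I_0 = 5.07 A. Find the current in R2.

I ≈ 1.48 A

Two-branch current divider: I_k = I_0 · R_other/(R_1 + R_2).
I(R2) = 5.07 × 1.14/(1.14 + 2.77) = 5.07 × 0.2916 = 1.478 A.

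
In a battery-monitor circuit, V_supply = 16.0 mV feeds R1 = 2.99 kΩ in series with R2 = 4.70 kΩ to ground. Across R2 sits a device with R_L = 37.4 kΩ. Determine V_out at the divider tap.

V_out ≈ 9.32 mV

First combine the lower leg with the load: R2 ‖ R_L = 4.175 kΩ.
Voltage divider with the loaded lower leg: V_out = 16.0 × 4.175/(2.99 + 4.175) = 16.0 × 0.5827 = 9.323 mV.
(Unloaded it would be 9.78 mV; the load pulls it down.)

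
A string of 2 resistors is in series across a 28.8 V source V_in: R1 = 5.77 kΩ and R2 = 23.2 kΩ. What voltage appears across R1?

Total series resistance ΣR = 5.77 + 23.2 = 28.97 kΩ.
Voltage divider: V = V_in · (5.770 / 28.97) = 28.8 × 0.1992 = 5.736 V.

V ≈ 5.74 V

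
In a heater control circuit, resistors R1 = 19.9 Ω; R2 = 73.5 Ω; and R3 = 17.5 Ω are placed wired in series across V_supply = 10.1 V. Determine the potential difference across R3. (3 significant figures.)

V ≈ 1.59 V

ΣR = 19.9 + 73.5 + 17.5 = 110.9 Ω.
Voltage divider: V = V_supply · (17.50 / 110.9) = 10.1 × 0.1578 = 1.594 V.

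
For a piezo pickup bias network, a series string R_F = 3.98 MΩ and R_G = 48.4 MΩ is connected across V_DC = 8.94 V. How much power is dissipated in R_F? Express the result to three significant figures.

ΣR = 52.38 MΩ → I = 8.94/52.38 = 0.1707 µA.
P = I²R = 0.02913 × 3.98 = 0.1159 µW.

P ≈ 0.116 µW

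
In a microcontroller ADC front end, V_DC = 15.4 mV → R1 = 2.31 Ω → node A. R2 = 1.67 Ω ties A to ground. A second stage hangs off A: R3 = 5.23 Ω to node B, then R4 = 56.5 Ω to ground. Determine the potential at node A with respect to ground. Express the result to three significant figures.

Looking into the second stage from A: R3 + R4 = 61.73 Ω appears in parallel with R2.
R2 ‖ (R3+R4) = 1.626 Ω.
V_A = 15.4 × 1.626/(2.31 + 1.626) = 6.362 mV.

V_A ≈ 6.36 mV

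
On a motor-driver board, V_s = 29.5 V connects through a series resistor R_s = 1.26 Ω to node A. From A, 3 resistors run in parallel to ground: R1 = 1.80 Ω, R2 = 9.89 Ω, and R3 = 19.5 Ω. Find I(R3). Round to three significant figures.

Equivalent of the parallel group: R_p = 1.413 Ω.
V_A by voltage divider: V_A = 29.5 × 1.413/(1.26 + 1.413) = 15.59 V.
I(R3) = V_A / R3 = 15.59/19.5 = 0.7996 A.

I ≈ 0.800 A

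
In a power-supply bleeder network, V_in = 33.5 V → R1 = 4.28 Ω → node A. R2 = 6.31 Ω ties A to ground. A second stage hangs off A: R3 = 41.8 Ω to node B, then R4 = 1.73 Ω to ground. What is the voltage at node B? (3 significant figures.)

V_B ≈ 0.749 V

Looking into the second stage from A: R3 + R4 = 43.53 Ω appears in parallel with R2.
Effective lower resistance at A: R2 ‖ 43.53 = 5.511 Ω.
First divider: V_A = V_in · 5.511/(4.28 + 5.511) = 18.86 V.
V_B = V_A × 0.03974 = 0.7494 V.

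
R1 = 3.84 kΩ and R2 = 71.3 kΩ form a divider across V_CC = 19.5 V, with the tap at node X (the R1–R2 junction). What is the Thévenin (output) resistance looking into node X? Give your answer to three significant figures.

With V_CC suppressed (replaced by a short), R_th = R1 ‖ R2 = (3.840 × 71.3)/(3.840 + 71.3) = 3.644 kΩ.

R_th ≈ 3.64 kΩ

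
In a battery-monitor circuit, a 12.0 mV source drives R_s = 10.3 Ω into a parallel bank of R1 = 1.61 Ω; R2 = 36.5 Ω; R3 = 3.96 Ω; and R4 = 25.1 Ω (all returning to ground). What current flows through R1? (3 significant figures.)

Parallel bank: R_p = 1/(1/1.61 + 1/36.5 + 1/3.96 + 1/25.1) = 1.063 Ω.
V_A = 12.0 × 1.063/11.36 = 1.122 mV.
Branch current I = V_A/R1 = 1.122/1.61 = 0.6972 mA.

I ≈ 0.697 mA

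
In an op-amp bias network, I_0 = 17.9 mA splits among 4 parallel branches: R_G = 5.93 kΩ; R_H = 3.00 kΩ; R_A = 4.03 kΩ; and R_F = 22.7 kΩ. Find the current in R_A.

ΣG = 1/5.93 + 1/3.00 + 1/4.03 + 1/22.7 = 0.7942.
R_A takes the fraction G_k/ΣG = 0.2481/0.7942 = 0.3125, so I = 17.9 × 0.3125 = 5.593 mA.

I ≈ 5.59 mA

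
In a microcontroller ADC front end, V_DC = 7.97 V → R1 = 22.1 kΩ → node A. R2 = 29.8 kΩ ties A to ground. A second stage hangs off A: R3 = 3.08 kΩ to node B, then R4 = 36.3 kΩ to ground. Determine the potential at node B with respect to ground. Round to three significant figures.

V_B ≈ 3.19 V

Node A sees R2 in parallel with the series input of stage 2, R3 + R4 = 39.38 kΩ.
R2 ‖ (R3+R4) = 16.96 kΩ.
First divider: V_A = V_DC · 16.96/(22.1 + 16.96) = 3.461 V.
V_B = V_A × 0.9218 = 3.190 V.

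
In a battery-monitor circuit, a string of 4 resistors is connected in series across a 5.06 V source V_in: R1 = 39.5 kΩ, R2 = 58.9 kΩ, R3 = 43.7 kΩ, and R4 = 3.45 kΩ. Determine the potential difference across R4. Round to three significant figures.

V ≈ 0.120 V

Series total: ΣR = 39.5 + 58.9 + 43.7 + 3.45 = 145.6 kΩ.
By the voltage-divider rule, V = 5.06 × 3.450/145.6 = 0.1199 V.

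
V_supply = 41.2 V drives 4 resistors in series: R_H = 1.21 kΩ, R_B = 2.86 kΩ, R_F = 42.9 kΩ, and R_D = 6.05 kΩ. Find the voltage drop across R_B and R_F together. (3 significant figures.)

V ≈ 35.6 V

ΣR = 1.21 + 2.86 + 42.9 + 6.05 = 53.02 kΩ.
R_{R_B..R_F} = 2.86 + 42.9 = 45.76 kΩ.
By the voltage-divider rule, V = 41.2 × 45.76/53.02 = 35.56 V.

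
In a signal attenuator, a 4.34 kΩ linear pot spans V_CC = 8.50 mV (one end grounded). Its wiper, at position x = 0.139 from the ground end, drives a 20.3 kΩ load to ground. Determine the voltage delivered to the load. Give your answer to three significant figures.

Lower segment x·R_p = 0.6033 kΩ; upper segment (1−x)·R_p = 3.737 kΩ.
Lower segment in parallel with the load: 0.6033 ‖ 20.3 = 0.5859 kΩ.
Then V_out = V_CC · 0.5859/(3.737 + 0.5859) = 1.152 mV.

V_out ≈ 1.15 mV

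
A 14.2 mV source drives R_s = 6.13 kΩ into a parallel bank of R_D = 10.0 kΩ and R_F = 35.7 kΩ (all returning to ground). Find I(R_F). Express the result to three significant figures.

I ≈ 0.223 µA

Combine the parallel branches: R_p = (1/10.0 + 1/35.7)⁻¹ = 7.812 kΩ.
V_A = 14.2 × 7.812/13.94 = 7.956 mV.
I(R_F) = V_A / R_F = 7.956/35.7 = 0.2229 µA.
(Equivalently: I_total = 1.019 µA, then current-divider fraction G_k/ΣG = 0.2188.)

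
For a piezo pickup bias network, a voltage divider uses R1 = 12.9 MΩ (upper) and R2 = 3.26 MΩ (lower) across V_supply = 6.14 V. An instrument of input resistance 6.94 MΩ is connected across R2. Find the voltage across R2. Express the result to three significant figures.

V_out ≈ 0.901 V

First combine the lower leg with the load: R2 ‖ R_L = 2.218 MΩ.
Voltage divider with the loaded lower leg: V_out = 6.14 × 2.218/(12.9 + 2.218) = 6.14 × 0.1467 = 0.9008 V.
(Unloaded it would be 1.24 V; the load pulls it down.)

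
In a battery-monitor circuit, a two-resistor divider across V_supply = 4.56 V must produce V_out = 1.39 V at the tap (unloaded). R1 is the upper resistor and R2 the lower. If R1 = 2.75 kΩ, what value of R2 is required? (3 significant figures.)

R2 ≈ 1.21 kΩ

Required fraction k = V_out/V_supply = 0.3048.
So R2 = R1 · V_out/(V_supply − V_out) = 2.75 × 1.39/(4.56 − 1.39) = 2.75 × 0.4385 = 1.206 kΩ.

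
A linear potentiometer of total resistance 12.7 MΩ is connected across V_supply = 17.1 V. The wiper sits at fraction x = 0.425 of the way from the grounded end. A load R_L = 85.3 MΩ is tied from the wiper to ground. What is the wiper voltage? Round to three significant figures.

V_out ≈ 7.01 V

Lower segment x·R_p = 5.397 MΩ; upper segment (1−x)·R_p = 7.302 MΩ.
Lower segment in parallel with the load: 5.397 ‖ 85.3 = 5.076 MΩ.
Then V_out = V_supply · 5.076/(7.302 + 5.076) = 7.012 V.
(Unloaded: V_out = x·V_supply = 7.27 V.)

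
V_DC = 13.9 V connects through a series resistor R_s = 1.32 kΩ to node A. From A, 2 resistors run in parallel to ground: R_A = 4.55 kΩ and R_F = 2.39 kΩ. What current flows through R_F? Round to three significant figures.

Combine the parallel branches: R_p = (1/4.55 + 1/2.39)⁻¹ = 1.567 kΩ.
Node voltage V_A = V_DC · R_p/(R_s + R_p) = 13.9 × 0.5428 = 7.544 V.
I(R_F) = V_A / R_F = 7.544/2.39 = 3.157 mA.

I ≈ 3.16 mA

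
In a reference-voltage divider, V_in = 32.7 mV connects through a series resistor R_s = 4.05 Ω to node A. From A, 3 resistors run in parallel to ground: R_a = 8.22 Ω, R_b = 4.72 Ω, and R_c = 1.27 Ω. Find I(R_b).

Parallel bank: R_p = 1/(1/8.22 + 1/4.72 + 1/1.27) = 0.8921 Ω.
Node voltage V_A = V_in · R_p/(R_s + R_p) = 32.7 × 0.1805 = 5.903 mV.
Branch current I = V_A/R_b = 5.903/4.72 = 1.251 mA.

I ≈ 1.25 mA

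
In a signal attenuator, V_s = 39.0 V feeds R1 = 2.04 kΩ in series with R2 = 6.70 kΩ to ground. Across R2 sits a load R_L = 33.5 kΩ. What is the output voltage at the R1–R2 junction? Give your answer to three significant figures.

First combine the lower leg with the load: R2 ‖ R_L = 5.583 kΩ.
Then V_out = V_s · R2'/(R1 + R2') = 39.0 × 5.583/7.623 = 28.56 V.

V_out ≈ 28.6 V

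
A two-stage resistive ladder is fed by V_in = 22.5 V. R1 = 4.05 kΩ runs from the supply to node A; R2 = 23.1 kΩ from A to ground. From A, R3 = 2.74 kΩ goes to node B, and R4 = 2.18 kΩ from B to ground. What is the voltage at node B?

V_B ≈ 4.99 V

The second stage (R3 + R4 = 4.920 kΩ) loads node A in parallel with R2.
R2 ‖ (R3+R4) = 4.056 kΩ.
V_A = 22.5 × 4.056/(4.05 + 4.056) = 11.26 V.
V_B = V_A × 0.4431 = 4.989 V.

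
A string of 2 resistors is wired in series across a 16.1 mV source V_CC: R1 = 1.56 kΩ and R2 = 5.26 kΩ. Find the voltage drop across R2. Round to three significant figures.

V ≈ 12.4 mV

Series total: ΣR = 1.56 + 5.26 = 6.820 kΩ.
By the voltage-divider rule, V = 16.1 × 5.260/6.820 = 12.42 mV.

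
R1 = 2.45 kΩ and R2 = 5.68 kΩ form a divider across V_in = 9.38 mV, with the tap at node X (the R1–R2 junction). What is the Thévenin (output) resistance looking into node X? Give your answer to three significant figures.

Looking into X with the source shorted: R_th = R1·R2/(R1+R2) = 2.450 × 5.68/8.130 = 1.712 kΩ.

R_th ≈ 1.71 kΩ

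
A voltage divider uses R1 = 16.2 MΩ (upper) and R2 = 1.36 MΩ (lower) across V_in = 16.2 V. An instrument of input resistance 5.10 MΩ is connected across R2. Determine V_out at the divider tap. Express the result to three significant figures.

First combine the lower leg with the load: R2 ‖ R_L = 1.074 MΩ.
Now apply the divider: V_out = 16.2 × 0.06216 = 1.007 V.

V_out ≈ 1.01 V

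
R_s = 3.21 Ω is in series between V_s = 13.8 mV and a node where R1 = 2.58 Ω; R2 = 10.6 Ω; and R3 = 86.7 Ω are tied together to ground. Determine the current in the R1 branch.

I ≈ 2.07 mA

Parallel bank: R_p = 1/(1/2.58 + 1/10.6 + 1/86.7) = 2.026 Ω.
Node voltage V_A = V_s · R_p/(R_s + R_p) = 13.8 × 0.3870 = 5.340 mV.
Branch current I = V_A/R1 = 5.340/2.58 = 2.070 mA.
(Check via current divider: I_total = 2.635 mA; share G_k/ΣG = 0.7855 → same result.)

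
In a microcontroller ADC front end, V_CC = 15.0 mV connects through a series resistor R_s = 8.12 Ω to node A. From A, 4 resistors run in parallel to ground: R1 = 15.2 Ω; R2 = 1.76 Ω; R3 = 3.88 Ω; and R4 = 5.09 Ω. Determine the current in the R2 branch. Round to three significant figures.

I ≈ 0.866 mA

Equivalent of the parallel group: R_p = 0.9190 Ω.
V_A = 15.0 × 0.9190/9.039 = 1.525 mV.
Branch current I = V_A/R2 = 1.525/1.76 = 0.8665 mA.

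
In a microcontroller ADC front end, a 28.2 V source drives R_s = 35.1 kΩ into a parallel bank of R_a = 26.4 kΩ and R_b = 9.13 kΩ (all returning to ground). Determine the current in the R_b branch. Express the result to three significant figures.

I ≈ 0.500 mA

Parallel bank: R_p = 1/(1/26.4 + 1/9.13) = 6.784 kΩ.
V_A by voltage divider: V_A = 28.2 × 6.784/(35.1 + 6.784) = 4.568 V.
I(R_b) = V_A / R_b = 4.568/9.13 = 0.5003 mA.
(Equivalently: I_total = 0.6733 mA, then current-divider fraction G_k/ΣG = 0.7430.)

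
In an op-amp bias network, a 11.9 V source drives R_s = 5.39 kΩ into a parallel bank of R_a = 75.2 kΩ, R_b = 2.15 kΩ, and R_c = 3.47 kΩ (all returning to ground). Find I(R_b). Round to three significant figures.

Combine the parallel branches: R_p = (1/75.2 + 1/2.15 + 1/3.47)⁻¹ = 1.304 kΩ.
Node voltage V_A = V_supply · R_p/(R_s + R_p) = 11.9 × 0.1949 = 2.319 V.
I(R_b) = V_A / R_b = 2.319/2.15 = 1.079 mA.
(Equivalently: I_total = 1.778 mA, then current-divider fraction G_k/ΣG = 0.6067.)

I ≈ 1.08 mA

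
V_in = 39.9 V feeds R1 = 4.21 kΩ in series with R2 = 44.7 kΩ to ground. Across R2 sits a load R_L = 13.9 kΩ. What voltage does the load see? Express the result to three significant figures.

V_out ≈ 28.6 V

R2 ‖ R_L = (44.7 × 13.9)/(44.7 + 13.9) = 10.60 kΩ.
Then V_out = V_in · R2'/(R1 + R2') = 39.9 × 10.60/14.81 = 28.56 V.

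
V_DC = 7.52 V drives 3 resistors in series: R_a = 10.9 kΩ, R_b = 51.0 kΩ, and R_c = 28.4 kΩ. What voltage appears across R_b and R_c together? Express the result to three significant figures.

ΣR = 10.9 + 51.0 + 28.4 = 90.30 kΩ.
R_{R_b..R_c} = 51.0 + 28.4 = 79.40 kΩ.
Voltage divider: V = V_DC · (79.40 / 90.30) = 7.52 × 0.8793 = 6.612 V.

V ≈ 6.61 V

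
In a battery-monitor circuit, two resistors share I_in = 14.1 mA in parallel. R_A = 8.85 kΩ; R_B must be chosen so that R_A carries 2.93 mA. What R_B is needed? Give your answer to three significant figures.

R_B ≈ 2.32 kΩ

Two-branch current divider: I_A = I_in · R_B/(R_A + R_B).
With f = 0.2078, R_B = R_A · f/(1−f) = 8.85 × 0.2623 = 2.321 kΩ.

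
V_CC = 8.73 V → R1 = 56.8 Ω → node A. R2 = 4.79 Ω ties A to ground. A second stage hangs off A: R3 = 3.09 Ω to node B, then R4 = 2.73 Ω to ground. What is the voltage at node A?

V_A ≈ 0.386 V

The second stage (R3 + R4 = 5.820 Ω) loads node A in parallel with R2.
Effective lower resistance at A: R2 ‖ 5.820 = 2.628 Ω.
So V_A = 8.73 × 0.04421 = 0.3860 V.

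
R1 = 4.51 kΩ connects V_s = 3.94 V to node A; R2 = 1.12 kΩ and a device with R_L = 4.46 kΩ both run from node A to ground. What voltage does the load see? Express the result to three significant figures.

V_out ≈ 0.653 V

R2 ‖ R_L = (1.12 × 4.46)/(1.12 + 4.46) = 0.8952 kΩ.
Now apply the divider: V_out = 3.94 × 0.1656 = 0.6525 V.
(Unloaded it would be 0.784 V; the load pulls it down.)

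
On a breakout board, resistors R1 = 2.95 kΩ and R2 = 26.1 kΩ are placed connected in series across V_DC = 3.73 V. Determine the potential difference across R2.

Series total: ΣR = 2.95 + 26.1 = 29.05 kΩ.
By the voltage-divider rule, V = 3.73 × 26.10/29.05 = 3.351 V.

V ≈ 3.35 V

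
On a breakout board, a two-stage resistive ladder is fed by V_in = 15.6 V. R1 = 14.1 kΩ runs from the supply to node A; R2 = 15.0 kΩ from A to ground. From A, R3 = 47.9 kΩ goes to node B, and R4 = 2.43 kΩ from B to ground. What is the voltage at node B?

V_B ≈ 0.339 V

Node A sees R2 in parallel with the series input of stage 2, R3 + R4 = 50.33 kΩ.
Effective lower resistance at A: R2 ‖ 50.33 = 11.56 kΩ.
V_A = 15.6 × 11.56/(14.1 + 11.56) = 7.027 V.
V_B = V_A × 0.04828 = 0.3393 V.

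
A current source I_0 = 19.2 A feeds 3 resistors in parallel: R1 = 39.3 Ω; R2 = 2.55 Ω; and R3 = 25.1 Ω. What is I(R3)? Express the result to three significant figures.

I ≈ 1.67 A

Total conductance ΣG = 1/39.3 + 1/2.55 + 1/25.1 = 0.4574 (units of 1/Ω).
Current divider: I(R3) = I_0 · G_k/ΣG = 19.2 × (0.03984/0.4574) = 19.2 × 0.08709 = 1.672 A.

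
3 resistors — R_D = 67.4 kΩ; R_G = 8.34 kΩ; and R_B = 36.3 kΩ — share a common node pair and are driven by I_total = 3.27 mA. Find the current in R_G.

I ≈ 2.42 mA

Total conductance ΣG = 1/67.4 + 1/8.34 + 1/36.3 = 0.1623 (units of 1/kΩ).
R_G takes the fraction G_k/ΣG = 0.1199/0.1623 = 0.7388, so I = 3.27 × 0.7388 = 2.416 mA.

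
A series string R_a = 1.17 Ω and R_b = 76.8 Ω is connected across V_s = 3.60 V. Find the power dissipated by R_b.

The common current is I = 3.60/77.97 = 0.04617 A.
P = I²R = 0.002132 × 76.8 = 0.1637 W.

P ≈ 0.164 W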